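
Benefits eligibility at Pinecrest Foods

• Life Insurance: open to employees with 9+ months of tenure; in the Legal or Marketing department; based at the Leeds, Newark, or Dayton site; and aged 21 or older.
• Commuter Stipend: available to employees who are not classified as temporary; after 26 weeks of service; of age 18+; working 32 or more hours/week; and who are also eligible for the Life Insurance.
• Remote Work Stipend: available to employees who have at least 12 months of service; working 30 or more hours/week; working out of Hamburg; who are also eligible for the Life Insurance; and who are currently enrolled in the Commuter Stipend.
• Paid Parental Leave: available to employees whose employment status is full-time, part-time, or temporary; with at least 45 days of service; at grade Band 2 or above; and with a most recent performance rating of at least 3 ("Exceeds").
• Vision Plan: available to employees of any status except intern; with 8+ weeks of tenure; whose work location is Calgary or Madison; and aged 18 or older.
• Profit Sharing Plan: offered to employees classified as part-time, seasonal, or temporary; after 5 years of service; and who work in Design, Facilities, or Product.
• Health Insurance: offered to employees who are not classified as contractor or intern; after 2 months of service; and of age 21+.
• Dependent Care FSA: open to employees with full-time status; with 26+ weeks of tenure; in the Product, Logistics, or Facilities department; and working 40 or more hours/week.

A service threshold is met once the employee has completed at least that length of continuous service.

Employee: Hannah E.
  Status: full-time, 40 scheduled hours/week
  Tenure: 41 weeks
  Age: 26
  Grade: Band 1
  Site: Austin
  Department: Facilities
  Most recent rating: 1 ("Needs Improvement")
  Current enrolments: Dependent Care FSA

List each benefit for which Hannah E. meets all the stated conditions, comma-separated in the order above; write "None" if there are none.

Health Insurance, Dependent Care FSA

Life Insurance — service 41 weeks ≥ 9 months (≈270 days) ✓; dept Facilities ✗ → not eligible.
Commuter Stipend — status full-time ✓ (not excluded); service 41 weeks ≥ 26 weeks ✓; age 26 ≥ 18 ✓; 40 hrs/wk ≥ 32 ✓; not eligible for Life Insurance ✗ → not eligible.
Remote Work Stipend — service 41 weeks < 12 months (≈360 days) ✗ → not eligible.
Paid Parental Leave — status full-time ✓; service 41 weeks ≥ 45 days ✓; grade Band 1 < Band 2 ✗ → not eligible.
Vision Plan — status full-time ✓ (not excluded); service 41 weeks ≥ 8 weeks ✓; site Austin ✗ (not Calgary or Madison) → not eligible.
Profit Sharing Plan — status full-time ✗ (requires part-time, seasonal, or temporary) → not eligible.
Health Insurance — status full-time ✓ (not excluded); service 41 weeks ≥ 2 months (≈60 days) ✓; age 26 ≥ 21 ✓ → eligible.
Dependent Care FSA — status full-time ✓; service 41 weeks ≥ 26 weeks ✓; dept Facilities ✓; 40 hrs/wk ≥ 40 ✓ → eligible.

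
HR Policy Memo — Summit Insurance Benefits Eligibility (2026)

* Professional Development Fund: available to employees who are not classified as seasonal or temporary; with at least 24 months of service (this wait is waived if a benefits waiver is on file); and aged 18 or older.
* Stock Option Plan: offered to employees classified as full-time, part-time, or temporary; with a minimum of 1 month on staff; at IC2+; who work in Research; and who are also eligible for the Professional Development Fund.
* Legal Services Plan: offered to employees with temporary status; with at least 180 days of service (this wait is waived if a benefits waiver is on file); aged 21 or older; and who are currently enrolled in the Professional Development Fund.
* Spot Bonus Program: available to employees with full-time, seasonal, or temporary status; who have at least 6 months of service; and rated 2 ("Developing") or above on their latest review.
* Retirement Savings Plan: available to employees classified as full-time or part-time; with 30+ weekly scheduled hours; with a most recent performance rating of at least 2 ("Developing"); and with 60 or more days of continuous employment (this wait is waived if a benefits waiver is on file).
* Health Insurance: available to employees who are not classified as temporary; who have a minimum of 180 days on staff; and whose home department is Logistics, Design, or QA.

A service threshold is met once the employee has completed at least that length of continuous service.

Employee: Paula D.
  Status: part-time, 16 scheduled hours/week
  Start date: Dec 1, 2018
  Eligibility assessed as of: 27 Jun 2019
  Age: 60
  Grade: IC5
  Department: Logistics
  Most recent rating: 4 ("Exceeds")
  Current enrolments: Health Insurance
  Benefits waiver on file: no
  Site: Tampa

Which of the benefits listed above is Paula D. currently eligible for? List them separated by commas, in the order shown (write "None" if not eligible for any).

Health Insurance

Service from Dec 1, 2018 to 27 Jun 2019: 208 days.
Professional Development Fund — status part-time ✓ (not excluded); no waiver, service 208 days < 24 months (≈720 days) ✗ → not eligible.
Stock Option Plan — status part-time ✓; service 208 days ≥ 1 month (≈30 days) ✓; grade IC5 ≥ IC2 ✓; dept Logistics ✗ → not eligible.
Legal Services Plan — status part-time ✗ (requires temporary) → not eligible.
Spot Bonus Program — status part-time ✗ (requires full-time, seasonal, or temporary) → not eligible.
Retirement Savings Plan — status part-time ✓; 16 hrs/wk < 30 ✗ → not eligible.
Health Insurance — status part-time ✓ (not excluded); service 208 days ≥ 180 days ✓; dept Logistics ✓ → eligible.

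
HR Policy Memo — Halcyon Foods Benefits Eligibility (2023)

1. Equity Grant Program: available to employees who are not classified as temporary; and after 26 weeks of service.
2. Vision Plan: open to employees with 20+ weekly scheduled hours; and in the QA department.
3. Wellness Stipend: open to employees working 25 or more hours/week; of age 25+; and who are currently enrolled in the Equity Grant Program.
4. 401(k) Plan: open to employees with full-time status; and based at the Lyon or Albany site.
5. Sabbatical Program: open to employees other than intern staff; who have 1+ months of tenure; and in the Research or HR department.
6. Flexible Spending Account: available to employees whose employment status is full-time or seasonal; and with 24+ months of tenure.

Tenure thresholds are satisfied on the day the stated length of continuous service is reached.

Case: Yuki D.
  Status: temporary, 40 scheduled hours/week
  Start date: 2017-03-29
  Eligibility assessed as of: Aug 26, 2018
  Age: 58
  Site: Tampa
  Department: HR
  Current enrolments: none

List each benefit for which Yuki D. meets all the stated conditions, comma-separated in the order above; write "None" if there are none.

Sabbatical Program

Service from 2017-03-29 to Aug 26, 2018: 515 days.
Equity Grant Program — status temporary ✗ (excluded) → not eligible.
Vision Plan — 40 hrs/wk ≥ 20 ✓; dept HR ✗ → not eligible.
Wellness Stipend — 40 hrs/wk ≥ 25 ✓; age 58 ≥ 25 ✓; not enrolled in Equity Grant Program ✗ → not eligible.
401(k) Plan — status temporary ✗ (requires full-time) → not eligible.
Sabbatical Program — status temporary ✓ (not excluded); service 515 days ≥ 1 month (≈30 days) ✓; dept HR ✓ → eligible.
Flexible Spending Account — status temporary ✗ (requires full-time or seasonal) → not eligible.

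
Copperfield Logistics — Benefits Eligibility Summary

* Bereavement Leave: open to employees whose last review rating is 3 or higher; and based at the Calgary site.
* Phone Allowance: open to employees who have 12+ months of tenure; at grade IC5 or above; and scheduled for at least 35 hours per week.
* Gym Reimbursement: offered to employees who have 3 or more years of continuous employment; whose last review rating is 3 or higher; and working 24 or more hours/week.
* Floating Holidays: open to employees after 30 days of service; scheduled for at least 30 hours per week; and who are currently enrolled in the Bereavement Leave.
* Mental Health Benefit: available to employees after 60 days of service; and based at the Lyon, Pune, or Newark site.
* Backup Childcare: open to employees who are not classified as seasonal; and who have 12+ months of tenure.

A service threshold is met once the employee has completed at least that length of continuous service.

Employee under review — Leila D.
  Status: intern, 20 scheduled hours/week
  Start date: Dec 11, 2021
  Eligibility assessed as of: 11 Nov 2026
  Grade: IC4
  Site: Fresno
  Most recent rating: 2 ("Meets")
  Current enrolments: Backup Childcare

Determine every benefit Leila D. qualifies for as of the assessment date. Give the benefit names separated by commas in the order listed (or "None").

Backup Childcare

Service from Dec 11, 2021 to 11 Nov 2026: 1796 days.
Bereavement Leave — rating 2 < 3 ✗ → not eligible.
Phone Allowance — service 1796 days ≥ 12 months (≈360 days) ✓; grade IC4 < IC5 ✗ → not eligible.
Gym Reimbursement — service 1796 days ≥ 3 years (≈1095 days) ✓; rating 2 < 3 ✗ → not eligible.
Floating Holidays — service 1796 days ≥ 30 days ✓; 20 hrs/wk < 30 ✗ → not eligible.
Mental Health Benefit — service 1796 days ≥ 60 days ✓; site Fresno ✗ (not Lyon, Pune, or Newark) → not eligible.
Backup Childcare — status intern ✓ (not excluded); service 1796 days ≥ 12 months (≈360 days) ✓ → eligible.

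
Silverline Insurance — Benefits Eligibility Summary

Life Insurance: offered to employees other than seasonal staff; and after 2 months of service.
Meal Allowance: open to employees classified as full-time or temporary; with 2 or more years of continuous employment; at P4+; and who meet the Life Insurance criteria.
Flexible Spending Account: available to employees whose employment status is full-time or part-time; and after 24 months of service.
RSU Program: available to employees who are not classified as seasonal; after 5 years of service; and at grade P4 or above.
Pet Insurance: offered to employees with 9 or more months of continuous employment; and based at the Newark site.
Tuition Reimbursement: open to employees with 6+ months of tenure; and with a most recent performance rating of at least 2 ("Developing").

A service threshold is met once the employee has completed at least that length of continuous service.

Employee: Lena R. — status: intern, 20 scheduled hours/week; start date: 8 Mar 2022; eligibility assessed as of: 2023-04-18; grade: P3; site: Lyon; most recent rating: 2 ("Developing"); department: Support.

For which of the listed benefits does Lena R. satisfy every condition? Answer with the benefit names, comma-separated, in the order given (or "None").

Life Insurance, Tuition Reimbursement

Service from 8 Mar 2022 to 2023-04-18: 406 days.
Life Insurance — status intern ✓ (not excluded); service 406 days ≥ 2 months (≈60 days) ✓ → eligible.
Meal Allowance — status intern ✗ (requires full-time or temporary) → not eligible.
Flexible Spending Account — status intern ✗ (requires full-time or part-time) → not eligible.
RSU Program — status intern ✓ (not excluded); service 406 days < 5 years (≈1825 days) ✗ → not eligible.
Pet Insurance — service 406 days ≥ 9 months (≈270 days) ✓; site Lyon ✗ (not Newark) → not eligible.
Tuition Reimbursement — service 406 days ≥ 6 months (≈180 days) ✓; rating 2 ≥ 2 ✓ → eligible.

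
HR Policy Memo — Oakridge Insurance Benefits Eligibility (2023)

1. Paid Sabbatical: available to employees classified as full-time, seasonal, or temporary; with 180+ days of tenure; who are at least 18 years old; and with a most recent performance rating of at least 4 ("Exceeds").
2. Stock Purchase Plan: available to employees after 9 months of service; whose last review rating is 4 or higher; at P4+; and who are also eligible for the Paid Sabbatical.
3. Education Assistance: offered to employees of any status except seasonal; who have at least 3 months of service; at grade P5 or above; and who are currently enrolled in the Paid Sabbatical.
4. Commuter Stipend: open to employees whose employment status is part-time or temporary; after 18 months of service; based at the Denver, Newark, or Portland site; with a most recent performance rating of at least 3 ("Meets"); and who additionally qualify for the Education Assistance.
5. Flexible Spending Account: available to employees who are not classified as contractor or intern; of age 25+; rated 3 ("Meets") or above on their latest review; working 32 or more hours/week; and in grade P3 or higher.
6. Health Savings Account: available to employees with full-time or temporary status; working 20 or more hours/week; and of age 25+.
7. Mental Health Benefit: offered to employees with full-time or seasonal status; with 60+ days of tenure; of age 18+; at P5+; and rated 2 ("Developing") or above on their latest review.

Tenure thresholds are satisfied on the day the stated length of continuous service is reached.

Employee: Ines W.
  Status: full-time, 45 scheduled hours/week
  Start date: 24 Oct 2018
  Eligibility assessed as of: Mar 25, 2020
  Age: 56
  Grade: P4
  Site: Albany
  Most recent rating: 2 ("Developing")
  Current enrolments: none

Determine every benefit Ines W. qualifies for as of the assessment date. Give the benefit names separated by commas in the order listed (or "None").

Health Savings Account

Service from 24 Oct 2018 to Mar 25, 2020: 518 days.
Paid Sabbatical — status full-time ✓; service 518 days ≥ 180 days ✓; age 56 ≥ 18 ✓; rating 2 < 4 ✗ → not eligible.
Stock Purchase Plan — service 518 days ≥ 9 months (≈270 days) ✓; rating 2 < 4 ✗ → not eligible.
Education Assistance — status full-time ✓ (not excluded); service 518 days ≥ 3 months (≈90 days) ✓; grade P4 < P5 ✗ → not eligible.
Commuter Stipend — status full-time ✗ (requires part-time or temporary) → not eligible.
Flexible Spending Account — status full-time ✓ (not excluded); age 56 ≥ 25 ✓; rating 2 < 3 ✗ → not eligible.
Health Savings Account — status full-time ✓; 45 hrs/wk ≥ 20 ✓; age 56 ≥ 25 ✓ → eligible.
Mental Health Benefit — status full-time ✓; service 518 days ≥ 60 days ✓; age 56 ≥ 18 ✓; grade P4 < P5 ✗ → not eligible.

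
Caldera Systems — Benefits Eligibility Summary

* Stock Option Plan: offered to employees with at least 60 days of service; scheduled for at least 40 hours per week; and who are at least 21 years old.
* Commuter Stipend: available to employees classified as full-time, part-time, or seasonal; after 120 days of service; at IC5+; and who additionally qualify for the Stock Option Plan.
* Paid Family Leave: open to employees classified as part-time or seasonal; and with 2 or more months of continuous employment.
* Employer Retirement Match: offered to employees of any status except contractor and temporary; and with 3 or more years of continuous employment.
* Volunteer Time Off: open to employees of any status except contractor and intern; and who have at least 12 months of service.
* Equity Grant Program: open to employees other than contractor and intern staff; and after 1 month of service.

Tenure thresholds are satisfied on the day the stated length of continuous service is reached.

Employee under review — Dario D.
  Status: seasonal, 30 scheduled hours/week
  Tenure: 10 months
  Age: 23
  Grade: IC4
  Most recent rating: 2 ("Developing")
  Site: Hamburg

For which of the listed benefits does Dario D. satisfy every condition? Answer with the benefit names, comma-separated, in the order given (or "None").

Stock Option Plan — service 10 months ≥ 60 days ✓; 30 hrs/wk < 40 ✗ → not eligible.
Commuter Stipend — status seasonal ✓; service 10 months ≥ 120 days ✓; grade IC4 < IC5 ✗ → not eligible.
Paid Family Leave — status seasonal ✓; service 10 months ≥ 2 months ✓ → eligible.
Employer Retirement Match — status seasonal ✓ (not excluded); service 10 months < 3 years (≈1095 days) ✗ → not eligible.
Volunteer Time Off — status seasonal ✓ (not excluded); service 10 months < 12 months ✗ → not eligible.
Equity Grant Program — status seasonal ✓ (not excluded); service 10 months ≥ 1 month ✓ → eligible.

Paid Family Leave, Equity Grant Program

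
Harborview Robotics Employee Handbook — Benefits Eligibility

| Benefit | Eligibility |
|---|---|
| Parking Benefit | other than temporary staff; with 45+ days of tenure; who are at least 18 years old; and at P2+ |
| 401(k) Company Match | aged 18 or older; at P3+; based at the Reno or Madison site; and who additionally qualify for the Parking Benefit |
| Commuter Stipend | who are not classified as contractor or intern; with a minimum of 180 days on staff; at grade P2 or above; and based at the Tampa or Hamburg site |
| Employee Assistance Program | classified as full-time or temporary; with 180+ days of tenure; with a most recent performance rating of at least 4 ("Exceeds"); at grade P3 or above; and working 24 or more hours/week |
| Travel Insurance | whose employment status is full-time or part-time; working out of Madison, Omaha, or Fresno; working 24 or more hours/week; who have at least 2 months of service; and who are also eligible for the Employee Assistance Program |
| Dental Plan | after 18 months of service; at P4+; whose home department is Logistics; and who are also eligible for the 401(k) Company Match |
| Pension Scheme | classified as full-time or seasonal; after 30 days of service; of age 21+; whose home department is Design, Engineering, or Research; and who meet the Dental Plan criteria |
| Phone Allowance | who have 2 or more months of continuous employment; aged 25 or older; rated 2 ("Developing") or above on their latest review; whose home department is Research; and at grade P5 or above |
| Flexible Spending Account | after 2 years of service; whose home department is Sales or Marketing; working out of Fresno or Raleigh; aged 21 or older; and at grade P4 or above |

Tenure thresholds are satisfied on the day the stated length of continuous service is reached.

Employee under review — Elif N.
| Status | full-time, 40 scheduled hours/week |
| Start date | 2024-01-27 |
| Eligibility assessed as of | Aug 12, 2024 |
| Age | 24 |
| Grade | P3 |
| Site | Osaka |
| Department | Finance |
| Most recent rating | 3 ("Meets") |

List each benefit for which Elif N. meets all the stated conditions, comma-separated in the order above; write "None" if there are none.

Parking Benefit

Service from 2024-01-27 to Aug 12, 2024: 198 days.
Parking Benefit — status full-time ✓ (not excluded); service 198 days ≥ 45 days ✓; age 24 ≥ 18 ✓; grade P3 ≥ P2 ✓ → eligible.
401(k) Company Match — age 24 ≥ 18 ✓; grade P3 ≥ P3 ✓; site Osaka ✗ (not Reno or Madison) → not eligible.
Commuter Stipend — status full-time ✓ (not excluded); service 198 days ≥ 180 days ✓; grade P3 ≥ P2 ✓; site Osaka ✗ (not Tampa or Hamburg) → not eligible.
Employee Assistance Program — status full-time ✓; service 198 days ≥ 180 days ✓; rating 3 < 4 ✗ → not eligible.
Travel Insurance — status full-time ✓; site Osaka ✗ (not Madison, Omaha, or Fresno) → not eligible.
Dental Plan — service 198 days < 18 months (≈540 days) ✗ → not eligible.
Pension Scheme — status full-time ✓; service 198 days ≥ 30 days ✓; age 24 ≥ 21 ✓; dept Finance ✗ → not eligible.
Phone Allowance — service 198 days ≥ 2 months (≈60 days) ✓; age 24 < 25 ✗ → not eligible.
Flexible Spending Account — service 198 days < 2 years (≈730 days) ✗ → not eligible.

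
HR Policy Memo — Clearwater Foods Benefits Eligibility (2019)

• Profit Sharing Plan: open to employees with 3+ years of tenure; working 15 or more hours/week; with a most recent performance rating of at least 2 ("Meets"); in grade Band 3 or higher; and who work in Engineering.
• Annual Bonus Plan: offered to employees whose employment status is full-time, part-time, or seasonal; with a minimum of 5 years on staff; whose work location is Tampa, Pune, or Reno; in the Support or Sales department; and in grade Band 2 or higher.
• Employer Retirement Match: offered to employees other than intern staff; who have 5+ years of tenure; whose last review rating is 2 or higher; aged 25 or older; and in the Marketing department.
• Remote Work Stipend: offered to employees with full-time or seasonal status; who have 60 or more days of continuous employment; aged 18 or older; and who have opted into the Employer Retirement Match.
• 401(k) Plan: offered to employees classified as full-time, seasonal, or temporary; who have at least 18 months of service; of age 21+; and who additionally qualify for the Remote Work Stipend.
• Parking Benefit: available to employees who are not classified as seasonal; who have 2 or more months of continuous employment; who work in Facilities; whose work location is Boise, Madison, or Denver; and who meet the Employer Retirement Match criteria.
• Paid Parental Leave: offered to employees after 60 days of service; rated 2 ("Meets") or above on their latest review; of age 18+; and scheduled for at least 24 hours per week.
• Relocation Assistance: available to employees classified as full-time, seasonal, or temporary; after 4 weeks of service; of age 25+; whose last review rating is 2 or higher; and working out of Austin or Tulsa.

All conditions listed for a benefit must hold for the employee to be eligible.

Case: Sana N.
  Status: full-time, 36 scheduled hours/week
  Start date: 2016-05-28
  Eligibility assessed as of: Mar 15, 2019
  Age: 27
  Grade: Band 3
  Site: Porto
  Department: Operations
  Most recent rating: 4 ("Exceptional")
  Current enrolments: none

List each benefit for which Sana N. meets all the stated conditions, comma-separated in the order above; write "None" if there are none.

Service from 2016-05-28 to Mar 15, 2019: 1021 days.
Profit Sharing Plan — service 1021 days < 3 years (≈1095 days) ✗ → not eligible.
Annual Bonus Plan — status full-time ✓; service 1021 days < 5 years (≈1825 days) ✗ → not eligible.
Employer Retirement Match — status full-time ✓ (not excluded); service 1021 days < 5 years (≈1825 days) ✗ → not eligible.
Remote Work Stipend — status full-time ✓; service 1021 days ≥ 60 days ✓; age 27 ≥ 18 ✓; not enrolled in Employer Retirement Match ✗ → not eligible.
401(k) Plan — status full-time ✓; service 1021 days ≥ 18 months (≈540 days) ✓; age 27 ≥ 21 ✓; not eligible for Remote Work Stipend ✗ → not eligible.
Parking Benefit — status full-time ✓ (not excluded); service 1021 days ≥ 2 months (≈60 days) ✓; dept Operations ✗ → not eligible.
Paid Parental Leave — service 1021 days ≥ 60 days ✓; rating 4 ≥ 2 ✓; age 27 ≥ 18 ✓; 36 hrs/wk ≥ 24 ✓ → eligible.
Relocation Assistance — status full-time ✓; service 1021 days ≥ 4 weeks (≈28 days) ✓; age 27 ≥ 25 ✓; rating 4 ≥ 2 ✓; site Porto ✗ (not Austin or Tulsa) → not eligible.

Paid Parental Leave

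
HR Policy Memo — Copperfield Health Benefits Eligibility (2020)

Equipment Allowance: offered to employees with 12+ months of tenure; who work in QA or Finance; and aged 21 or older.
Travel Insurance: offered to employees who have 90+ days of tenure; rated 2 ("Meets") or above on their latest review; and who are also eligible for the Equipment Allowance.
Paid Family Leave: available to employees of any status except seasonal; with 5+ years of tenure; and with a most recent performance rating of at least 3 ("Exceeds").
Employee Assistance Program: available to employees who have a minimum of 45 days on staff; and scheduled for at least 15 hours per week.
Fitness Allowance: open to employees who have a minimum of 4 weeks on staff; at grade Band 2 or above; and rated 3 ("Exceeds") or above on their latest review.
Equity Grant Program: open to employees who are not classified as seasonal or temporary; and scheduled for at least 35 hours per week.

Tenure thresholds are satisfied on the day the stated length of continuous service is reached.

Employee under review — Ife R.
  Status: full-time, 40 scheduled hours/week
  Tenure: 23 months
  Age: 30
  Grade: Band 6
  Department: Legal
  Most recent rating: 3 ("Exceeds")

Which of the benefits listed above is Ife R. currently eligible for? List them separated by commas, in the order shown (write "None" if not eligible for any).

Equipment Allowance — service 23 months ≥ 12 months ✓; dept Legal ✗ → not eligible.
Travel Insurance — service 23 months ≥ 90 days ✓; rating 3 ≥ 2 ✓; not eligible for Equipment Allowance ✗ → not eligible.
Paid Family Leave — status full-time ✓ (not excluded); service 23 months < 5 years (≈1825 days) ✗ → not eligible.
Employee Assistance Program — service 23 months ≥ 45 days ✓; 40 hrs/wk ≥ 15 ✓ → eligible.
Fitness Allowance — service 23 months ≥ 4 weeks (≈28 days) ✓; grade Band 6 ≥ Band 2 ✓; rating 3 ≥ 3 ✓ → eligible.
Equity Grant Program — status full-time ✓ (not excluded); 40 hrs/wk ≥ 35 ✓ → eligible.

Employee Assistance Program, Fitness Allowance, Equity Grant Program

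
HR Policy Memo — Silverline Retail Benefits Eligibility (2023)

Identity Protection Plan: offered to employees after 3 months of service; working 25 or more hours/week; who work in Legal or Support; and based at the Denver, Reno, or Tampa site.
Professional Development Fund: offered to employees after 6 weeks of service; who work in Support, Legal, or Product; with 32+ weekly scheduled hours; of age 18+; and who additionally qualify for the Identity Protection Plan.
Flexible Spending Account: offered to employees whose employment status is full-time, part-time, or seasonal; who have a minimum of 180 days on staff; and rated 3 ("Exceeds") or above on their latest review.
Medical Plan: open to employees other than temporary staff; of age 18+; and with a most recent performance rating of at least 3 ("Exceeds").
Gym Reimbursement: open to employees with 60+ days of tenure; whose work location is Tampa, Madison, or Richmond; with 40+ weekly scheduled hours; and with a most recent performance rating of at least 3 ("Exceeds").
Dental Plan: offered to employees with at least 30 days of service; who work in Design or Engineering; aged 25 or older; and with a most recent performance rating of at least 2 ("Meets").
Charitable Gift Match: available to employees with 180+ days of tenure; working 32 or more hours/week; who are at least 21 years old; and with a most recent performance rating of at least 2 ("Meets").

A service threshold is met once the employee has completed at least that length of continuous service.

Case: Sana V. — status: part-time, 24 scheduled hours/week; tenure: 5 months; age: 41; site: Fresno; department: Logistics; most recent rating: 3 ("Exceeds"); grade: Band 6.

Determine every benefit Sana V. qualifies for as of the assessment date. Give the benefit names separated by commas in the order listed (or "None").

Medical Plan

Identity Protection Plan — service 5 months ≥ 3 months ✓; 24 hrs/wk < 25 ✗ → not eligible.
Professional Development Fund — service 5 months ≥ 6 weeks (≈42 days) ✓; dept Logistics ✗ → not eligible.
Flexible Spending Account — status part-time ✓; service 5 months < 180 days ✗ → not eligible.
Medical Plan — status part-time ✓ (not excluded); age 41 ≥ 18 ✓; rating 3 ≥ 3 ✓ → eligible.
Gym Reimbursement — service 5 months ≥ 60 days ✓; site Fresno ✗ (not Tampa, Madison, or Richmond) → not eligible.
Dental Plan — service 5 months ≥ 30 days ✓; dept Logistics ✗ → not eligible.
Charitable Gift Match — service 5 months < 180 days ✗ → not eligible.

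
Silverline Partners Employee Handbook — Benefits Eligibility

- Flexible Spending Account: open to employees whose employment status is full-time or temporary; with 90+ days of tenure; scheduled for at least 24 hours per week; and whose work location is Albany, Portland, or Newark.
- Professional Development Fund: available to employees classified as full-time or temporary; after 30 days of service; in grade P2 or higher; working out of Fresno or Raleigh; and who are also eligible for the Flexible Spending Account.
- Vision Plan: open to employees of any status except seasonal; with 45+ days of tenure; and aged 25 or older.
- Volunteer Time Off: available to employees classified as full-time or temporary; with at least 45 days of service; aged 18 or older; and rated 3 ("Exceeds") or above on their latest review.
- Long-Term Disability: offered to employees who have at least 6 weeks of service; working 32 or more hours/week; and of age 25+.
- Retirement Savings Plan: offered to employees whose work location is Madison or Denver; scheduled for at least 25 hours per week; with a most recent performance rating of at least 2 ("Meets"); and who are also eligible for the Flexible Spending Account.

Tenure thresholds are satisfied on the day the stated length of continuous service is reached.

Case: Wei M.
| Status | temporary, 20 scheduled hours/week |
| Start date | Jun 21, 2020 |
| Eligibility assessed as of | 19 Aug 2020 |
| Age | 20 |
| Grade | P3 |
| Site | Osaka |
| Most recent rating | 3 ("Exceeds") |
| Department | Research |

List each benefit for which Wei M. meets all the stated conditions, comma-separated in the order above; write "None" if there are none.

Service from Jun 21, 2020 to 19 Aug 2020: 59 days.
Flexible Spending Account — status temporary ✓; service 59 days < 90 days ✗ → not eligible.
Professional Development Fund — status temporary ✓; service 59 days ≥ 30 days ✓; grade P3 ≥ P2 ✓; site Osaka ✗ (not Fresno or Raleigh) → not eligible.
Vision Plan — status temporary ✓ (not excluded); service 59 days ≥ 45 days ✓; age 20 < 25 ✗ → not eligible.
Volunteer Time Off — status temporary ✓; service 59 days ≥ 45 days ✓; age 20 ≥ 18 ✓; rating 3 ≥ 3 ✓ → eligible.
Long-Term Disability — service 59 days ≥ 6 weeks (≈42 days) ✓; 20 hrs/wk < 32 ✗ → not eligible.
Retirement Savings Plan — site Osaka ✗ (not Madison or Denver) → not eligible.

Volunteer Time Off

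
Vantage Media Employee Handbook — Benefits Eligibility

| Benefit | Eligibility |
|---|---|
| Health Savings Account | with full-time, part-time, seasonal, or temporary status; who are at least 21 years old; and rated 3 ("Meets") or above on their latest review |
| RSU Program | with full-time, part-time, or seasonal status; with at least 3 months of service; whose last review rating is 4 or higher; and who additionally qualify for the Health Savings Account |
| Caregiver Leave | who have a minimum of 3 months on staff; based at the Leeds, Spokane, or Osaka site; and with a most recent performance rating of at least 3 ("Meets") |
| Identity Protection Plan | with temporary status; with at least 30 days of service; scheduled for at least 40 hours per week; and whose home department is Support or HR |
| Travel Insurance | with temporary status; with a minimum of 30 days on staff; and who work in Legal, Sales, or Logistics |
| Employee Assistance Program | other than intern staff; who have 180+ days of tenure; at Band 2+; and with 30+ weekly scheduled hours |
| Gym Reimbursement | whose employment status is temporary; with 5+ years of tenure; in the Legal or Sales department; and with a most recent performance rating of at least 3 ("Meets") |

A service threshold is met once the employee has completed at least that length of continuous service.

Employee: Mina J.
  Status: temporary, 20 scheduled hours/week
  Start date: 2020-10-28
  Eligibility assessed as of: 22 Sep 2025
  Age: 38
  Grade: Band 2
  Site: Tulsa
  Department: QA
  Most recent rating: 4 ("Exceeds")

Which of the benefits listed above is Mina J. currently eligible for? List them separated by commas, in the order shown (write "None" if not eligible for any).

Service from 2020-10-28 to 22 Sep 2025: 1790 days.
Health Savings Account — status temporary ✓; age 38 ≥ 21 ✓; rating 4 ≥ 3 ✓ → eligible.
RSU Program — status temporary ✗ (requires full-time, part-time, or seasonal) → not eligible.
Caregiver Leave — service 1790 days ≥ 3 months (≈90 days) ✓; site Tulsa ✗ (not Leeds, Spokane, or Osaka) → not eligible.
Identity Protection Plan — status temporary ✓; service 1790 days ≥ 30 days ✓; 20 hrs/wk < 40 ✗ → not eligible.
Travel Insurance — status temporary ✓; service 1790 days ≥ 30 days ✓; dept QA ✗ → not eligible.
Employee Assistance Program — status temporary ✓ (not excluded); service 1790 days ≥ 180 days ✓; grade Band 2 ≥ Band 2 ✓; 20 hrs/wk < 30 ✗ → not eligible.
Gym Reimbursement — status temporary ✓; service 1790 days < 5 years (≈1825 days) ✗ → not eligible.

Health Savings Account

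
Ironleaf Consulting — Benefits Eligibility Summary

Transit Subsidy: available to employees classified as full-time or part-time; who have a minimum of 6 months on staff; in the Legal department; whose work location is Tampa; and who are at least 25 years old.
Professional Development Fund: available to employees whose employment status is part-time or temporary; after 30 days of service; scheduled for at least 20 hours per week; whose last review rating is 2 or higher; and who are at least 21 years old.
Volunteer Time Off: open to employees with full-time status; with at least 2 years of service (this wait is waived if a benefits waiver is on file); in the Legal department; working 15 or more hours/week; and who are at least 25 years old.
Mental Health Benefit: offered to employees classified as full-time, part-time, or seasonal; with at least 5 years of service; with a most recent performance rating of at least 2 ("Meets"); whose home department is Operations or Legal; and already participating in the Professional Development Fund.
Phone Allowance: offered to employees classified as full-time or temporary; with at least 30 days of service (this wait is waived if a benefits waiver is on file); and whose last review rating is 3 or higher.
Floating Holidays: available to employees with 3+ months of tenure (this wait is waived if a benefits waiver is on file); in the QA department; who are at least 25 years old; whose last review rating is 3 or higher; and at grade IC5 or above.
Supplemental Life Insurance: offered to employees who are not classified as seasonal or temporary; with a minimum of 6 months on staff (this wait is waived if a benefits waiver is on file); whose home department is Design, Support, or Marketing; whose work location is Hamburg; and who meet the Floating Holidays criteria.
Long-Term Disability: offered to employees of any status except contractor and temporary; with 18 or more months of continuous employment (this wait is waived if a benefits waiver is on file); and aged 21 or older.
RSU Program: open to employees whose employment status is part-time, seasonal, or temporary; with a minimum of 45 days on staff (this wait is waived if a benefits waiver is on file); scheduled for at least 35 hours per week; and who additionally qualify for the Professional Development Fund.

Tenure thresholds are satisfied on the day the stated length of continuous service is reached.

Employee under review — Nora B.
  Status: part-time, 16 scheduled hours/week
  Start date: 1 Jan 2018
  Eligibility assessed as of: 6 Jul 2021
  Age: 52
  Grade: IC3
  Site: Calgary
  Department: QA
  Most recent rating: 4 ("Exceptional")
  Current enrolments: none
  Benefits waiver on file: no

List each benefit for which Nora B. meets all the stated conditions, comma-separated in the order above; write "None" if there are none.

Long-Term Disability

Service from 1 Jan 2018 to 6 Jul 2021: 1282 days.
Transit Subsidy — status part-time ✓; service 1282 days ≥ 6 months (≈180 days) ✓; dept QA ✗ → not eligible.
Professional Development Fund — status part-time ✓; service 1282 days ≥ 30 days ✓; 16 hrs/wk < 20 ✗ → not eligible.
Volunteer Time Off — status part-time ✗ (requires full-time) → not eligible.
Mental Health Benefit — status part-time ✓; service 1282 days < 5 years (≈1825 days) ✗ → not eligible.
Phone Allowance — status part-time ✗ (requires full-time or temporary) → not eligible.
Floating Holidays — no waiver, service 1282 days ≥ 3 months (≈90 days) ✓; dept QA ✓; age 52 ≥ 25 ✓; rating 4 ≥ 3 ✓; grade IC3 < IC5 ✗ → not eligible.
Supplemental Life Insurance — status part-time ✓ (not excluded); no waiver, service 1282 days ≥ 6 months (≈180 days) ✓; dept QA ✗ → not eligible.
Long-Term Disability — status part-time ✓ (not excluded); no waiver, service 1282 days ≥ 18 months (≈540 days) ✓; age 52 ≥ 21 ✓ → eligible.
RSU Program — status part-time ✓; no waiver, service 1282 days ≥ 45 days ✓; 16 hrs/wk < 35 ✗ → not eligible.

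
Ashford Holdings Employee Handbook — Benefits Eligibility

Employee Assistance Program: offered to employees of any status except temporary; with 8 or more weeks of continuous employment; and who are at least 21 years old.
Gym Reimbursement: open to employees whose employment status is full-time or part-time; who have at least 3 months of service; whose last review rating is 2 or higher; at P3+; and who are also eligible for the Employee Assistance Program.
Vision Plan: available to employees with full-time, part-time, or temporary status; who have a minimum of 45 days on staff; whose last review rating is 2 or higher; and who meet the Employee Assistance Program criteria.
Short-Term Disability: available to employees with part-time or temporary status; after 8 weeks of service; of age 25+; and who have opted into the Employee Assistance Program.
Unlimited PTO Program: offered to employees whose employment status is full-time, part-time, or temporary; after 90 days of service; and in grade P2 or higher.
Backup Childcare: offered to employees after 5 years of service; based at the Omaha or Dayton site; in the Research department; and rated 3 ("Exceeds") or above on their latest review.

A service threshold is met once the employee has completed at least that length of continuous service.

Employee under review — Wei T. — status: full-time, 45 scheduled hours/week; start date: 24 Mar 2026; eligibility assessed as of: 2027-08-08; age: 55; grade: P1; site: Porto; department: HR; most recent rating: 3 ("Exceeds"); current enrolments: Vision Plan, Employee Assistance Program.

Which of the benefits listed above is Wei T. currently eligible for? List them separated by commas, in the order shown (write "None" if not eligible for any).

Employee Assistance Program, Vision Plan

Service from 24 Mar 2026 to 2027-08-08: 502 days.
Employee Assistance Program — status full-time ✓ (not excluded); service 502 days ≥ 8 weeks (≈56 days) ✓; age 55 ≥ 21 ✓ → eligible.
Gym Reimbursement — status full-time ✓; service 502 days ≥ 3 months (≈90 days) ✓; rating 3 ≥ 2 ✓; grade P1 < P3 ✗ → not eligible.
Vision Plan — status full-time ✓; service 502 days ≥ 45 days ✓; rating 3 ≥ 2 ✓; eligible for Employee Assistance Program ✓ → eligible.
Short-Term Disability — status full-time ✗ (requires part-time or temporary) → not eligible.
Unlimited PTO Program — status full-time ✓; service 502 days ≥ 90 days ✓; grade P1 < P2 ✗ → not eligible.
Backup Childcare — service 502 days < 5 years (≈1825 days) ✗ → not eligible.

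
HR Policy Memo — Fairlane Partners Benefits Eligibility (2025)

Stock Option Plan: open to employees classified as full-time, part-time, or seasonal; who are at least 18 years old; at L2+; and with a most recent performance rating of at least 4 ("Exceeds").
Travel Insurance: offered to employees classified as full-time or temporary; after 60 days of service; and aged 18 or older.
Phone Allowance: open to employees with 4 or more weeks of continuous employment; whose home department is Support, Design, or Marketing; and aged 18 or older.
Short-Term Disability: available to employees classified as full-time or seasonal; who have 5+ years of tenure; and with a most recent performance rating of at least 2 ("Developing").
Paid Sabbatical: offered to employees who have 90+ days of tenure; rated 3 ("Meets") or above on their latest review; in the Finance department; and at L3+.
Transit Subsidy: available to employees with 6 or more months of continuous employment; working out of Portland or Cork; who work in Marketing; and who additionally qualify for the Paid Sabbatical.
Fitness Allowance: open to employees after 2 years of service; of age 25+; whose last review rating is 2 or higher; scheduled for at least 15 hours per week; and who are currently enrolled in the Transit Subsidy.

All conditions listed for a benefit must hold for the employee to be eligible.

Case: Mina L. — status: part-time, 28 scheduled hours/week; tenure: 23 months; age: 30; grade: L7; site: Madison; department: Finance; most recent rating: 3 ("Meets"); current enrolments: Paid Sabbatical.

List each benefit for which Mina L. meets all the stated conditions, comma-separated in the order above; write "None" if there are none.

Stock Option Plan — status part-time ✓; age 30 ≥ 18 ✓; grade L7 ≥ L2 ✓; rating 3 < 4 ✗ → not eligible.
Travel Insurance — status part-time ✗ (requires full-time or temporary) → not eligible.
Phone Allowance — service 23 months ≥ 4 weeks (≈28 days) ✓; dept Finance ✗ → not eligible.
Short-Term Disability — status part-time ✗ (requires full-time or seasonal) → not eligible.
Paid Sabbatical — service 23 months ≥ 90 days ✓; rating 3 ≥ 3 ✓; dept Finance ✓; grade L7 ≥ L3 ✓ → eligible.
Transit Subsidy — service 23 months ≥ 6 months ✓; site Madison ✗ (not Portland or Cork) → not eligible.
Fitness Allowance — service 23 months < 2 years (≈730 days) ✗ → not eligible.

Paid Sabbatical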